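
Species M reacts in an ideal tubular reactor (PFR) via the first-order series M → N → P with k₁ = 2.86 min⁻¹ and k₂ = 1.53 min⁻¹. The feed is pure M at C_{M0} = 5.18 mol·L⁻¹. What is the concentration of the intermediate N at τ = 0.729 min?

Solving the coupled first-order balances gives C_N(τ) = [k₁/(k₂−k₁)]·C_{M0}·(e^(−k₁τ) − e^(−k₂τ)).
e^(−k₁τ) = e^(−2.86×0.729) = e^(−2.085) = 0.1243; e^(−k₂τ) = e^(−1.115) = 0.3278.
C_N = 2.86×5.18/(1.53−2.86) × (0.1243−0.3278) = (-11.14)×(-0.2035) = 2.267 mol·L⁻¹.

2.27 mol·L⁻¹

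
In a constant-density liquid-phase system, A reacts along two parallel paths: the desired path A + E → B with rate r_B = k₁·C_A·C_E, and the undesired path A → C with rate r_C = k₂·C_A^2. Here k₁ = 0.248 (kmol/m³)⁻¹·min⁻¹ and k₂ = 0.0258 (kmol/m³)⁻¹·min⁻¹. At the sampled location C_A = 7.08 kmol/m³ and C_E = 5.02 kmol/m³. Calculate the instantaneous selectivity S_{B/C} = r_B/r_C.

S_{B/C} = r_B/r_C = (k₁·C_A·C_E)/(k₂·C_A^2) = (k₁/k₂)·C_A⁻¹·C_E.
= (0.248×7.080×5.020) / (0.0258×7.080^2) = 8.814/1.293 = 6.82.
The undesired path is higher order in A, so low C_A (CSTR or dilute feed) favours B.

6.82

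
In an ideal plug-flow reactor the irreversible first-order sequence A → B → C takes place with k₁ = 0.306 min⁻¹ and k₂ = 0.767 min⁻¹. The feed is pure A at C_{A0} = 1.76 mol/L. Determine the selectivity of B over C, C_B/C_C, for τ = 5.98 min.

For first-order series with pure A initially, C_B(τ) = k₁C_{A0}/(k₂−k₁)·(e^(−k₁τ) − e^(−k₂τ)).
e^(−k₁τ) = e^(−0.306×5.98) = e^(−1.830) = 0.1604; e^(−k₂τ) = e^(−4.587) = 0.01019.
C_B = 0.306×1.76/(0.767−0.306) × (0.1604−0.01019) = 1.168×0.1502 = 0.1755 mol/L.
C_A = C_{A0}e^(−k₁τ) = 0.2824 mol/L, so C_C = C_{A0}−C_A−C_B = 1.302 mol/L; C_B/C_C = 0.135.

0.135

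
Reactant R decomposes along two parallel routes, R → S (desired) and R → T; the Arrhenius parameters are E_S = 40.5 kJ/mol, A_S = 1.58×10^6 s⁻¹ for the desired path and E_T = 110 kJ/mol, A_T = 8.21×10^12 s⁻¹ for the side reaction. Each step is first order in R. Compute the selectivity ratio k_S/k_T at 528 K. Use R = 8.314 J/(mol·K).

1.45

Since both paths have the same order in R, the concentration cancels and S_{S/T} = k_S/k_T = (A_S/A_T)·exp[(E_T−E_S)/(RT)].
(E_T−E_S)/(RT) = (110−40.5)×10³/(8.314×528) = 69500/4390 = 15.83.
k_S/k_T = (1.58×10^6/8.21×10^12)·exp(15.83) = 1.924×10^-7 × 7.513×10^6 = 1.45.
Since E_S < E_T, lowering the temperature improves selectivity toward S.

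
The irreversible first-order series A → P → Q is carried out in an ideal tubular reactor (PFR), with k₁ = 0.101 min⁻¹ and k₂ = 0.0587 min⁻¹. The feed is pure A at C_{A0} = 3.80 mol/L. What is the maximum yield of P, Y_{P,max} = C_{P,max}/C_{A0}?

For a first-order series the maximum intermediate yield is C_{P,max}/C_{A0} = (k₁/k₂)^[k₂/(k₂−k₁)].
= (0.101/0.0587)^(0.0587/(0.0587−0.101)) = (1.721)^(-1.388) = 0.4709.

0.471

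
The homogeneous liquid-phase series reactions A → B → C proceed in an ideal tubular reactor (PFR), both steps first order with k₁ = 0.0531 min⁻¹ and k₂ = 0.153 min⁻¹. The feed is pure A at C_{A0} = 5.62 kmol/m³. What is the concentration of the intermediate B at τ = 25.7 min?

The intermediate concentration in a first-order A→B→C sequence is C_B = k₁C_{A0}(e^(−k₁τ) − e^(−k₂τ))/(k₂−k₁).
e^(−k₁τ) = e^(−0.0531×25.7) = e^(−1.365) = 0.2555; e^(−k₂τ) = e^(−3.932) = 0.01960.
C_B = 0.0531×5.62/(0.153−0.0531) × (0.2555−0.01960) = 2.987×0.2359 = 0.7046 kmol/m³.

0.705 kmol/m³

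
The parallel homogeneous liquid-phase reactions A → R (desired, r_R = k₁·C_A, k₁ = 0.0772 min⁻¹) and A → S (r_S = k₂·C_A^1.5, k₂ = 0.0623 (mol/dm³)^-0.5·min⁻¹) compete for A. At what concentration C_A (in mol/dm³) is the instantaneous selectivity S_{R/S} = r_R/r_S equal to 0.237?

27.3 mol/dm³

S_{R/S} = (k₁/k₂)·C_A^-0.5 ⇒ C_A = (S·k₂/k₁)^(-2).
= (0.237×0.0623/0.0772)^(-2) = (0.1913)^(-2) = 27.3 mol/dm³.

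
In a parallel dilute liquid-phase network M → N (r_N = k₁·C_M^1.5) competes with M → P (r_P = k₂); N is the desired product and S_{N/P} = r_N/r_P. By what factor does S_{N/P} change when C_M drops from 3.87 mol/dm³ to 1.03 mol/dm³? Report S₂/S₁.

0.137

S_{N/P} = (k₁/k₂)·C_M^1.5, so S₂/S₁ = (C_{M,2}/C_{M,1})^1.5.
= (1.03/3.87)^1.5 = (0.2661)^1.5 = 0.137.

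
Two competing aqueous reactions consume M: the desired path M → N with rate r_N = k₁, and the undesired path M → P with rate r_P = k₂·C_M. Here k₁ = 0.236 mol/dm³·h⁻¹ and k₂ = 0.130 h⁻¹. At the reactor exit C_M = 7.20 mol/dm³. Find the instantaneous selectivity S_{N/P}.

0.252

S_{N/P} = r_N/r_P = (k₁)/(k₂·C_M) = (k₁/k₂)·C_M⁻¹.
= (0.236) / (0.130×7.200) = 0.2360/0.9360 = 0.252.
The undesired path is higher order in M, so low C_M (CSTR or dilute feed) favours N.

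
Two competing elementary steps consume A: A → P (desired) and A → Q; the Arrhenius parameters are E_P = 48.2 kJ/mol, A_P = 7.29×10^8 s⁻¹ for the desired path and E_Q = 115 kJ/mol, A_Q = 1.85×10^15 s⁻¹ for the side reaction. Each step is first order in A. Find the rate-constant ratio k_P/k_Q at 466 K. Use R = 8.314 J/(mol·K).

Since both paths have the same order in A, the concentration cancels and S_{P/Q} = k_P/k_Q = (A_P/A_Q)·exp[(E_Q−E_P)/(RT)].
(E_Q−E_P)/(RT) = (115−48.2)×10³/(8.314×466) = 66800/3874 = 17.24.
k_P/k_Q = (7.29×10^8/1.85×10^15)·exp(17.24) = 3.941×10^-7 × 3.076×10^7 = 12.1.

12.1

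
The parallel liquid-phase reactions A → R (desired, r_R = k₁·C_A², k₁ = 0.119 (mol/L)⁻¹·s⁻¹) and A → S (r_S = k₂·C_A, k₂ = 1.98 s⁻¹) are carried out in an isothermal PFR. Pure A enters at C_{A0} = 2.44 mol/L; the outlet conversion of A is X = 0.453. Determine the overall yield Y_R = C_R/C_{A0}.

0.0460

C_A = C_{A0}(1−X) = 1.335 mol/L.
Along a PFR/batch, dC_S/dC_A = −r_S/(r_R+r_S) = −k₂/(k₂+k₁·C_A).
Integrating from C_{A0} to C_A: C_S = (1.98/0.119)·ln[(1.98+0.119·2.44)/(1.98+0.119·1.33)] = 16.64·ln(2.270/2.139) = 0.9930 mol/L.
Then C_R = (C_{A0}−C_A) − C_S = 1.105 − 0.9930 = 0.1123 mol/L.
Y_R = C_R/C_{A0} = 0.1123/2.44 = 0.0460.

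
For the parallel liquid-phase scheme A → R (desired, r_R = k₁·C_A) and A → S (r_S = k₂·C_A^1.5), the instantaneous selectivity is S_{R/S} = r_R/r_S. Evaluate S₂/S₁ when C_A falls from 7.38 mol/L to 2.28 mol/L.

S_{R/S} = (k₁/k₂)·C_A^-0.5, so S₂/S₁ = (C_{A,2}/C_{A,1})^-0.5.
= (2.28/7.38)^(-0.5) = (0.3089)^(-0.5) = 1.80.

1.80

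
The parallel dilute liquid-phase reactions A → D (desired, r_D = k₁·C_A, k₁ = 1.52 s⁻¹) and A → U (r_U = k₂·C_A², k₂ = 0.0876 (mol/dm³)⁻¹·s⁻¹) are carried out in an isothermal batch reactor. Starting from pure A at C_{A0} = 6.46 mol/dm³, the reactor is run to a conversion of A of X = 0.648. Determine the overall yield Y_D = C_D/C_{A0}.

C_A = C_{A0}(1−X) = 2.274 mol/dm³.
Along a PFR/batch, dC_D/dC_A = −r_D/(r_D+r_U) = −k₁/(k₁+k₂·C_A).
Integrating from C_{A0} to C_A: C_D = (1.52/0.0876)·ln[(1.52+0.0876·6.46)/(1.52+0.0876·2.27)] = 17.35·ln(2.086/1.719) = 3.355 mol/dm³.
Y_D = C_D/C_{A0} = 3.355/6.46 = 0.519.

0.519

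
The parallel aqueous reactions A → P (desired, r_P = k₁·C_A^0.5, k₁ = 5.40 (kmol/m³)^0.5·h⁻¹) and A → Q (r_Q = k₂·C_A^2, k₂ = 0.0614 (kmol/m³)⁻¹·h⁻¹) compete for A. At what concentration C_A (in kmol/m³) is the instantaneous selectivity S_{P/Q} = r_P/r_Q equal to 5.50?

6.35 kmol/m³

S_{P/Q} = (k₁/k₂)·C_A^-1.5 ⇒ C_A = (S·k₂/k₁)^(1/(-1.5)).
= (5.50×0.0614/5.40)^(-0.6667) = (0.06254)^(-0.6667) = 6.35 kmol/m³.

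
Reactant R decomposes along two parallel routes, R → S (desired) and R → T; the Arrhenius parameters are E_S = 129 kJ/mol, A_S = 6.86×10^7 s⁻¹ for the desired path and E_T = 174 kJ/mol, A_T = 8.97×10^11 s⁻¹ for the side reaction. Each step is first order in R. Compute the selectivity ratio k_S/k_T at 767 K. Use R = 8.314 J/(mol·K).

0.0888

With equal orders, S_{S/T} = k_S/k_T = (A_S/A_T)·exp[(E_T−E_S)/(RT)].
(E_T−E_S)/(RT) = (174−129)×10³/(8.314×767) = 45000/6377 = 7.057.
k_S/k_T = (6.86×10^7/8.97×10^11)·exp(7.057) = 7.648×10^-5 × 1161 = 0.0888.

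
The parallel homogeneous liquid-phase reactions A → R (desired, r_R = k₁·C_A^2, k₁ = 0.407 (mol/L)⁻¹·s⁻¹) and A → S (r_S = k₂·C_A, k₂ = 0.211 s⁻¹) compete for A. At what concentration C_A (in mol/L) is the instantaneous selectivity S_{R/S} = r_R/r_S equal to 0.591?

0.306 mol/L

S_{R/S} = (k₁/k₂)·C_A ⇒ C_A = S·k₂/k₁.
= 0.591×0.211/0.407 = 0.306 mol/L.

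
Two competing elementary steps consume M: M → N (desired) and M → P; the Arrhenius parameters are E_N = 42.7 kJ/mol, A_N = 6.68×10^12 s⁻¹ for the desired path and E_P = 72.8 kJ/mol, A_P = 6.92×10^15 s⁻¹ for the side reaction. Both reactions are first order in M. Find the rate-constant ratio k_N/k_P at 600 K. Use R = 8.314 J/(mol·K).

k_N/k_P = (A_N/A_P)·exp[−(E_N−E_P)/(RT)] = (A_N/A_P)·exp[(E_P−E_N)/(RT)].
(E_P−E_N)/(RT) = (72.8−42.7)×10³/(8.314×600) = 30100/4988 = 6.034.
k_N/k_P = (6.68×10^12/6.92×10^15)·exp(6.034) = 9.653×10^-4 × 417.4 = 0.403.

0.403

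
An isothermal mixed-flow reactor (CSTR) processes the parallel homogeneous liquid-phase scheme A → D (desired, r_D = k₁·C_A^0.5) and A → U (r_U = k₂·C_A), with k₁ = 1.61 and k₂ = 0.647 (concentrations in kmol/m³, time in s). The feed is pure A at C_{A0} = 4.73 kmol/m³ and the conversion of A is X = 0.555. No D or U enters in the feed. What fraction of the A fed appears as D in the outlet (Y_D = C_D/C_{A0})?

Exit C_A = C_{A0}(1−X) = 4.73×0.445 = 2.105 kmol/m³.
A CSTR operates uniformly at the exit composition, giving r_D = 2.336 and r_U = 1.362 (each k·C_A^n at C_A = 2.105).
Fraction of consumed A going to D: r_D/(r_D+r_U) = 0.6317.
C_D = 0.6317·C_{A0}·X = 0.6317×4.73×0.555 = 1.66 kmol/m³; Y_D = C_D/C_{A0} = 0.351.

0.351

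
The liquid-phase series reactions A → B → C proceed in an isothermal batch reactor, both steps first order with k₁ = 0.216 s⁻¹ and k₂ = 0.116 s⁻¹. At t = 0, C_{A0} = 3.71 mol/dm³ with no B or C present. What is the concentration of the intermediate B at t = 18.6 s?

0.782 mol/dm³

The intermediate concentration in a first-order A→B→C sequence is C_B = k₁C_{A0}(e^(−k₁t) − e^(−k₂t))/(k₂−k₁).
e^(−k₁t) = e^(−0.216×18.6) = e^(−4.018) = 0.01800; e^(−k₂t) = e^(−2.158) = 0.1156.
C_B = 0.216×3.71/(0.116−0.216) × (0.01800−0.1156) = (-8.014)×(-0.09761) = 0.7822 mol/dm³.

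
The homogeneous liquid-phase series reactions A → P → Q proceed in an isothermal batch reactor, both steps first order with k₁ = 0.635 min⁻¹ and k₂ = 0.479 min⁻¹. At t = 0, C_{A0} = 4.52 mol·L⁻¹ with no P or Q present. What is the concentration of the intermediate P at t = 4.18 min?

1.19 mol·L⁻¹

Solving the coupled first-order balances gives C_P(t) = [k₁/(k₂−k₁)]·C_{A0}·(e^(−k₁t) − e^(−k₂t)).
e^(−k₁t) = e^(−0.635×4.18) = e^(−2.654) = 0.07035; e^(−k₂t) = e^(−2.002) = 0.1350.
C_P = 0.635×4.52/(0.479−0.635) × (0.07035−0.1350) = (-18.40)×(-0.06469) = 1.190 mol·L⁻¹.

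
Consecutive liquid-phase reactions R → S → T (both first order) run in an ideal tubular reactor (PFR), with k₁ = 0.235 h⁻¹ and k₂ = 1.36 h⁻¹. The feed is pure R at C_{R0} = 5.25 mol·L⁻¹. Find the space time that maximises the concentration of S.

1.56 h

For first-order series the maximum of C_S occurs at τ_opt = ln(k₂/k₁)/(k₂−k₁).
= ln(1.36/0.235)/(1.36−0.235) = ln(5.787)/1.125 = 1.756/1.125 = 1.56 h.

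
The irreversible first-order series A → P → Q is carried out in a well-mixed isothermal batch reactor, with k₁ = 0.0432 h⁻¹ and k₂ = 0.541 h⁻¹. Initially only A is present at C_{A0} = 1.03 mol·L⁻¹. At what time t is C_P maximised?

5.08 h

The intermediate peaks when r₁ = r₂, i.e. k₁e^(−k₁t) = k₂e^(−k₂t), giving t_opt = ln(k₂/k₁)/(k₂−k₁).
= ln(0.541/0.0432)/(0.541−0.0432) = ln(12.52)/0.4978 = 2.528/0.4978 = 5.08 h.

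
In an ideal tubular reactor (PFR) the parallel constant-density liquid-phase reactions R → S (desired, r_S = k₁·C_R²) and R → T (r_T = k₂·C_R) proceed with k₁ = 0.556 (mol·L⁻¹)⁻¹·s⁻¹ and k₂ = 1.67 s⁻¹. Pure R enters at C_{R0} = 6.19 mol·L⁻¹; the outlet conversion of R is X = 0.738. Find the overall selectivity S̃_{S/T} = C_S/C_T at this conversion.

C_R = C_{R0}(1−X) = 1.622 mol·L⁻¹.
Along a PFR/batch, dC_T/dC_R = −r_T/(r_S+r_T) = −k₂/(k₂+k₁·C_R).
Integrating from C_{R0} to C_R: C_T = (1.67/0.556)·ln[(1.67+0.556·6.19)/(1.67+0.556·1.62)] = 3.004·ln(5.112/2.572) = 2.063 mol·L⁻¹.
Then C_S = (C_{R0}−C_R) − C_T = 4.568 − 2.063 = 2.505 mol·L⁻¹.
S̃_{S/T} = C_S/C_T = 2.505/2.063 = 1.21.

1.21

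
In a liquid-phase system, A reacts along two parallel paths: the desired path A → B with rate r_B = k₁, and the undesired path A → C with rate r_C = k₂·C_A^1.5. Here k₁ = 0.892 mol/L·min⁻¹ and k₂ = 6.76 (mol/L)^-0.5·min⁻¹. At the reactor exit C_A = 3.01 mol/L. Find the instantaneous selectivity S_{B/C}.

0.0253

S_{B/C} = r_B/r_C = (k₁)/(k₂·C_A^1.5) = (k₁/k₂)·C_A^-1.5.
= (0.892) / (6.76×3.010^1.5) = 0.8920/35.30 = 0.0253.
The undesired path is higher order in A, so low C_A (CSTR or dilute feed) favours B.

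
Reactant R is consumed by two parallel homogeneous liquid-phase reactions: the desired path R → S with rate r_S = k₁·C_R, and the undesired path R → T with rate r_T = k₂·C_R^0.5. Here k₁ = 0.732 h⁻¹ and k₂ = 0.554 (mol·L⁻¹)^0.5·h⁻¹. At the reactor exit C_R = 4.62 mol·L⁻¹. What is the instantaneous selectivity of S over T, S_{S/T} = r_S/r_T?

S_{S/T} = r_S/r_T = (k₁·C_R)/(k₂·C_R^0.5) = (k₁/k₂)·C_R^0.5.
= (0.732×4.620) / (0.554×4.620^0.5) = 3.382/1.191 = 2.84.

2.84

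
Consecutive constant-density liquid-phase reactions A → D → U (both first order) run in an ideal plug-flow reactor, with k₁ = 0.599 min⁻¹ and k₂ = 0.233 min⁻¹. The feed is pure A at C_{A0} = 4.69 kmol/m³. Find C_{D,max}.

2.57 kmol/m³

Evaluating C_D at τ_opt = ln(k₂/k₁)/(k₂−k₁) gives C_{D,max}/C_{A0} = (k₁/k₂)^[k₂/(k₂−k₁)].
= (0.599/0.233)^(0.233/(0.233−0.599)) = (2.571)^(-0.6366) = 0.5482.
C_{D,max} = 0.5482×4.69 = 2.57 kmol/m³.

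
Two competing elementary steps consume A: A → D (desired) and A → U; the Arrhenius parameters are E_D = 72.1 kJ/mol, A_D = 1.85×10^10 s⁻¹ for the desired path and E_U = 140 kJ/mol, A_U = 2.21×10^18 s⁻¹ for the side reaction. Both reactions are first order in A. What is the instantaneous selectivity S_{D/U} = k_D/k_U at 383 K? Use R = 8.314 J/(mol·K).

Since both paths have the same order in A, the concentration cancels and S_{D/U} = k_D/k_U = (A_D/A_U)·exp[(E_U−E_D)/(RT)].
(E_U−E_D)/(RT) = (140−72.1)×10³/(8.314×383) = 67900/3184 = 21.32.
k_D/k_U = (1.85×10^10/2.21×10^18)·exp(21.32) = 8.371×10^-9 × 1.823×10^9 = 15.3.

15.3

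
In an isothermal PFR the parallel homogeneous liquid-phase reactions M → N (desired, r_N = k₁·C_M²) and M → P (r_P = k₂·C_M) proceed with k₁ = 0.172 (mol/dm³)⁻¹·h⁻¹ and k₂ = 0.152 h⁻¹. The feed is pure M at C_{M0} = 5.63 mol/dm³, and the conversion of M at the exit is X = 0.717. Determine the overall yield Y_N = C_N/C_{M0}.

0.565

C_M = C_{M0}(1−X) = 1.593 mol/dm³.
Along a PFR/batch, dC_P/dC_M = −r_P/(r_N+r_P) = −k₂/(k₂+k₁·C_M).
Integrating from C_{M0} to C_M: C_P = (0.152/0.172)·ln[(0.152+0.172·5.63)/(0.152+0.172·1.59)] = 0.8837·ln(1.120/0.4260) = 0.8544 mol/dm³.
Then C_N = (C_{M0}−C_M) − C_P = 4.037 − 0.8544 = 3.182 mol/dm³.
Y_N = C_N/C_{M0} = 3.182/5.63 = 0.565.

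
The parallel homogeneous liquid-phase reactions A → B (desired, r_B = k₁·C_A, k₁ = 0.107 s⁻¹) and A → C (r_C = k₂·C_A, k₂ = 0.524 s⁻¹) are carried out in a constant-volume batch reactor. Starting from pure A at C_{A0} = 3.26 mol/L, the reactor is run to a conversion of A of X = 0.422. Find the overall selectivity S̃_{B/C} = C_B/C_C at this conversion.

0.204

C_A = C_{A0}(1−X) = 1.884 mol/L.
Both paths are first order in A, so the instantaneous fraction to B is constant: dC_B/d(−C_A) = k₁/(k₁+k₂) = 0.1696.
C_B = 0.1696·(C_{A0}−C_A) = 0.1696×1.376 = 0.233 mol/L.
C_C = (C_{A0}−C_A)−C_B = 1.142 mol/L; S̃_{B/C} = 0.2333/1.142 = 0.204.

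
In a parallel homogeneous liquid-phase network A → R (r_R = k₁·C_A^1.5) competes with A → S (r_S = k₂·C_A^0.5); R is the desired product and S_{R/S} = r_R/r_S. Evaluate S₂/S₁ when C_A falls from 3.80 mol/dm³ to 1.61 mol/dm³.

S_{R/S} = (k₁/k₂)·C_A, so S₂/S₁ = (C_{A,2}/C_{A,1}).
= 1.61/3.80 = 0.424.

0.424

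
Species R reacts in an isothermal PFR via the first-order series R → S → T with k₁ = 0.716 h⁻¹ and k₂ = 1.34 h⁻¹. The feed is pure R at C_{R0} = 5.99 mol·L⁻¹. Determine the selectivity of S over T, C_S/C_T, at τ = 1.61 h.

For first-order series with pure R initially, C_S(τ) = k₁C_{R0}/(k₂−k₁)·(e^(−k₁τ) − e^(−k₂τ)).
e^(−k₁τ) = e^(−0.716×1.61) = e^(−1.153) = 0.3158; e^(−k₂τ) = e^(−2.157) = 0.1156.
C_S = 0.716×5.99/(1.34−0.716) × (0.3158−0.1156) = 6.873×0.2001 = 1.376 mol·L⁻¹.
C_R = C_{R0}e^(−k₁τ) = 1.891 mol·L⁻¹, so C_T = C_{R0}−C_R−C_S = 2.723 mol·L⁻¹; C_S/C_T = 0.505.

0.505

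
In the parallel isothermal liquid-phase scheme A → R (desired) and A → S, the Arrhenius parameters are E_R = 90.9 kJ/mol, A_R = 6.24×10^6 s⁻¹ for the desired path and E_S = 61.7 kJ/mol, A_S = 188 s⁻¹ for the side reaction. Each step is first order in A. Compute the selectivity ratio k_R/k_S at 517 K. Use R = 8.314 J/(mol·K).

Since both paths have the same order in A, the concentration cancels and S_{R/S} = k_R/k_S = (A_R/A_S)·exp[(E_S−E_R)/(RT)].
(E_S−E_R)/(RT) = (61.7−90.9)×10³/(8.314×517) = -29200/4298 = -6.793.
k_R/k_S = (6.24×10^6/188)·exp(-6.793) = 33191 × 0.001121 = 37.2.

37.2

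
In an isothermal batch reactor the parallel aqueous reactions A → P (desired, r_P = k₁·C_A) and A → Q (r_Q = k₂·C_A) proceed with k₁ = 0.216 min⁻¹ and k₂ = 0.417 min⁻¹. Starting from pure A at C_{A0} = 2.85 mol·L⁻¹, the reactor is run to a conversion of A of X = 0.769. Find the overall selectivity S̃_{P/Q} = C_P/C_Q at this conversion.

0.518

C_A = C_{A0}(1−X) = 0.6583 mol·L⁻¹.
Both paths are first order in A, so the instantaneous fraction to P is constant: dC_P/d(−C_A) = k₁/(k₁+k₂) = 0.3412.
C_P = 0.3412·(C_{A0}−C_A) = 0.3412×2.192 = 0.748 mol·L⁻¹.
C_Q = (C_{A0}−C_A)−C_P = 1.444 mol·L⁻¹; S̃_{P/Q} = 0.7479/1.444 = 0.518.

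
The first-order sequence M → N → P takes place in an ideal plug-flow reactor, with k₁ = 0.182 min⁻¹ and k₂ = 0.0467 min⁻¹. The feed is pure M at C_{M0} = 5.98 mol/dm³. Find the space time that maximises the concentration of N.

Setting dC_N/dτ = 0 gives τ_opt = ln(k₂/k₁)/(k₂−k₁).
= ln(0.0467/0.182)/(0.0467−0.182) = ln(0.2566)/-0.1353 = -1.360/-0.1353 = 10.1 min.

10.1 min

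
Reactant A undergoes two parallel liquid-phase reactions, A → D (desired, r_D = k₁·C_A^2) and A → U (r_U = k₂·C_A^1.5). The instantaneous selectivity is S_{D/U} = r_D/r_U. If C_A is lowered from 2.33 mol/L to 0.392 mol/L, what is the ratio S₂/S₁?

0.410

S_{D/U} = (k₁/k₂)·C_A^0.5, so S₂/S₁ = (C_{A,2}/C_{A,1})^0.5.
= (0.392/2.33)^0.5 = (0.1682)^0.5 = 0.410.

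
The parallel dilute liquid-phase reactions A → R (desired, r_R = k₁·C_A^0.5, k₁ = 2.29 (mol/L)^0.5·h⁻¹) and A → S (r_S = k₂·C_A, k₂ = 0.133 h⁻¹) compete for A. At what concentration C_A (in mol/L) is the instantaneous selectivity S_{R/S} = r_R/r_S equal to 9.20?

3.50 mol/L

S_{R/S} = (k₁/k₂)·C_A^-0.5 ⇒ C_A = (S·k₂/k₁)^(-2).
= (9.20×0.133/2.29)^(-2) = (0.5343)^(-2) = 3.50 mol/L.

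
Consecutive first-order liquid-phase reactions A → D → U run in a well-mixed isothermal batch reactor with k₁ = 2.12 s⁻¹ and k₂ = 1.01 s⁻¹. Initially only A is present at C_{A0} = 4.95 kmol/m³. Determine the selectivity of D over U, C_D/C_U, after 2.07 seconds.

0.274

For first-order series with pure A initially, C_D(t) = k₁C_{A0}/(k₂−k₁)·(e^(−k₁t) − e^(−k₂t)).
e^(−k₁t) = e^(−2.12×2.07) = e^(−4.388) = 0.01242; e^(−k₂t) = e^(−2.091) = 0.1236.
C_D = 2.12×4.95/(1.01−2.12) × (0.01242−0.1236) = (-9.454)×(-0.1112) = 1.051 kmol/m³.
C_A = C_{A0}e^(−k₁t) = 0.06148 kmol/m³, so C_U = C_{A0}−C_A−C_D = 3.837 kmol/m³; C_D/C_U = 0.274.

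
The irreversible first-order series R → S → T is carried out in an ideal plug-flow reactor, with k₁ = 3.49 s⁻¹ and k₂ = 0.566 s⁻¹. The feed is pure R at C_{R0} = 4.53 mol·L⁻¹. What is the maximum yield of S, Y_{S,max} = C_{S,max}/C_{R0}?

0.703

For a first-order series the maximum intermediate yield is C_{S,max}/C_{R0} = (k₁/k₂)^[k₂/(k₂−k₁)].
= (3.49/0.566)^(0.566/(0.566−3.49)) = (6.166)^(-0.1936) = 0.7032.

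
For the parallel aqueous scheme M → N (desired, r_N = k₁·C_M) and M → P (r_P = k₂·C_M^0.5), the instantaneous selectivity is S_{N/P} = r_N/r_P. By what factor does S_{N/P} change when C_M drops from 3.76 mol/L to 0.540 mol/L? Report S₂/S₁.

0.379

S_{N/P} = (k₁/k₂)·C_M^0.5, so S₂/S₁ = (C_{M,2}/C_{M,1})^0.5.
= (0.540/3.76)^0.5 = (0.1436)^0.5 = 0.379.
Selectivity toward N falls as C_M falls — high-concentration operation is favoured.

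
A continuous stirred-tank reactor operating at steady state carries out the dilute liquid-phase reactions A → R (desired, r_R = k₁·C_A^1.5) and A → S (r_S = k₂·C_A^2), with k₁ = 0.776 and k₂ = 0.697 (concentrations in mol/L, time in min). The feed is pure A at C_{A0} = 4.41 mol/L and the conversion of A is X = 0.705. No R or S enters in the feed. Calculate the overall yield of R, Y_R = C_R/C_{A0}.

0.348

Exit C_A = C_{A0}(1−X) = 4.41×0.295 = 1.301 mol/L.
Rates in a CSTR are evaluated at the outlet concentration: r_R = 0.776×1.301^1.5 = 1.151, r_S = 0.697×1.301^2 = 1.180.
Fraction of consumed A going to R: r_R/(r_R+r_S) = 0.4940.
C_R = 0.4940·C_{A0}·X = 0.4940×4.41×0.705 = 1.54 mol/L; Y_R = C_R/C_{A0} = 0.348.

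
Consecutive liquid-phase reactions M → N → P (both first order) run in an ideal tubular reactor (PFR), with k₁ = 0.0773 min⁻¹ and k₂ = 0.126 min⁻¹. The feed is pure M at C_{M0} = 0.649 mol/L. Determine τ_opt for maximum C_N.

10.0 min

Setting dC_N/dτ = 0 gives τ_opt = ln(k₂/k₁)/(k₂−k₁).
= ln(0.126/0.0773)/(0.126−0.0773) = ln(1.630)/0.04870 = 0.4886/0.04870 = 10.0 min.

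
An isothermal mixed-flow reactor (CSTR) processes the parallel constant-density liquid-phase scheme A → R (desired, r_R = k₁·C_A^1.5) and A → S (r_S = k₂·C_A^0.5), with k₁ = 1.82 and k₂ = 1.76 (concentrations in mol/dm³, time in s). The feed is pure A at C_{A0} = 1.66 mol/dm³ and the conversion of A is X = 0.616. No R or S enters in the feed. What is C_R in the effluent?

Exit C_A = C_{A0}(1−X) = 1.66×0.384 = 0.6374 mol/dm³.
Rates in a CSTR are evaluated at the outlet concentration: r_R = 1.82×0.6374^1.5 = 0.9263, r_S = 1.76×0.6374^0.5 = 1.405.
Fraction of consumed A going to R: r_R/(r_R+r_S) = 0.3973.
C_R = 0.3973·C_{A0}·X = 0.3973×1.66×0.616 = 0.406 mol/dm³.

0.406 mol/dm³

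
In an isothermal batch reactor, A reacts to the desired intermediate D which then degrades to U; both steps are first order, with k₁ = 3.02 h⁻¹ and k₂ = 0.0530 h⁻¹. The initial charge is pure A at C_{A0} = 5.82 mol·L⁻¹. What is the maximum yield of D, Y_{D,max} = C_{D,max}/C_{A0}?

0.930

Evaluating C_D at t_opt = ln(k₂/k₁)/(k₂−k₁) gives C_{D,max}/C_{A0} = (k₁/k₂)^[k₂/(k₂−k₁)].
= (3.02/0.0530)^(0.0530/(0.0530−3.02)) = (56.98)^(-0.01786) = 0.9303.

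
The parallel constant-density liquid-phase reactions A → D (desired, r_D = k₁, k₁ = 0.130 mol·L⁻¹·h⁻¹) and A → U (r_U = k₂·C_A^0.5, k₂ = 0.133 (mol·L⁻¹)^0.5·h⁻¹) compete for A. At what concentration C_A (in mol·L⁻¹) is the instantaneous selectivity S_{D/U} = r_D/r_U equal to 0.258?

14.4 mol·L⁻¹

S_{D/U} = (k₁/k₂)·C_A^-0.5 ⇒ C_A = (S·k₂/k₁)^(-2).
= (0.258×0.133/0.130)^(-2) = (0.2640)^(-2) = 14.4 mol·L⁻¹.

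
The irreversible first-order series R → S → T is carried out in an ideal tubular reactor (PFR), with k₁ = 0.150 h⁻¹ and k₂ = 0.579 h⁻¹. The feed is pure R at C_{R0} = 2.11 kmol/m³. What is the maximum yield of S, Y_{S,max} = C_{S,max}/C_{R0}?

0.162

For a first-order series the maximum intermediate yield is C_{S,max}/C_{R0} = (k₁/k₂)^[k₂/(k₂−k₁)].
= (0.150/0.579)^(0.579/(0.579−0.150)) = (0.2591)^(1.350) = 0.1616.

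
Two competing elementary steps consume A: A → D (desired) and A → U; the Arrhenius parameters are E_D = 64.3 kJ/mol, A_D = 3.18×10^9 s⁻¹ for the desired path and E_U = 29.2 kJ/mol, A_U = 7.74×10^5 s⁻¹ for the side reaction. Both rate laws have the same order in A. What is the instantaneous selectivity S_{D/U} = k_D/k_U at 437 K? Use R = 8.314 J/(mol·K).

k_D/k_U = (A_D/A_U)·exp[−(E_D−E_U)/(RT)] = (A_D/A_U)·exp[(E_U−E_D)/(RT)].
(E_U−E_D)/(RT) = (29.2−64.3)×10³/(8.314×437) = -35100/3633 = -9.661.
k_D/k_U = (3.18×10^9/7.74×10^5)·exp(-9.661) = 4109 × 6.373×10^-5 = 0.262.

0.262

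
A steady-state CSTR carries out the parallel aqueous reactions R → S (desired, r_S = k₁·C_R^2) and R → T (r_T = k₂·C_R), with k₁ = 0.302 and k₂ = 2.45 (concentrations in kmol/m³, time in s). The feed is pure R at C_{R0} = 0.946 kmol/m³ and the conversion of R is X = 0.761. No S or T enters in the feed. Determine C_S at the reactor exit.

Exit C_R = C_{R0}(1−X) = 0.946×0.239 = 0.2261 kmol/m³.
Rates in a CSTR are evaluated at the outlet concentration: r_S = 0.302×0.2261^2 = 0.01544, r_T = 2.45×0.2261 = 0.5539.
Fraction of consumed R going to S: r_S/(r_S+r_T) = 0.02711.
C_S = 0.02711·C_{R0}·X = 0.02711×0.946×0.761 = 0.0195 kmol/m³.

0.0195 kmol/m³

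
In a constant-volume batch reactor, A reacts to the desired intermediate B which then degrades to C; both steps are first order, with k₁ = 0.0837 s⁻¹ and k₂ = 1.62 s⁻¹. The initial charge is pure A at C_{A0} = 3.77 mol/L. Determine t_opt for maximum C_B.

Setting dC_B/dt = 0 gives t_opt = ln(k₂/k₁)/(k₂−k₁).
= ln(1.62/0.0837)/(1.62−0.0837) = ln(19.35)/1.536 = 2.963/1.536 = 1.93 s.

1.93 s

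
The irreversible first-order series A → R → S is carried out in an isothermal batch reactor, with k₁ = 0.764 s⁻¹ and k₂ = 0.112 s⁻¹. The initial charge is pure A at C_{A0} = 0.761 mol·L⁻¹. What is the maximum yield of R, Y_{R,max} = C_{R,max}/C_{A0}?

For a first-order series the maximum intermediate yield is C_{R,max}/C_{A0} = (k₁/k₂)^[k₂/(k₂−k₁)].
= (0.764/0.112)^(0.112/(0.112−0.764)) = (6.821)^(-0.1718) = 0.7190.

0.719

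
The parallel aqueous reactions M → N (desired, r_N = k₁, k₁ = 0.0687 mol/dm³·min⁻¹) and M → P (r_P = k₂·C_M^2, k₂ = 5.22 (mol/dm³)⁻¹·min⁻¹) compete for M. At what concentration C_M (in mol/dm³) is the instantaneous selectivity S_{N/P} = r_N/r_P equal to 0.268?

0.222 mol/dm³

S_{N/P} = (k₁/k₂)·C_M^-2 ⇒ C_M = (S·k₂/k₁)^(-0.5).
= (0.268×5.22/0.0687)^(-0.5) = (20.36)^(-0.5) = 0.222 mol/dm³.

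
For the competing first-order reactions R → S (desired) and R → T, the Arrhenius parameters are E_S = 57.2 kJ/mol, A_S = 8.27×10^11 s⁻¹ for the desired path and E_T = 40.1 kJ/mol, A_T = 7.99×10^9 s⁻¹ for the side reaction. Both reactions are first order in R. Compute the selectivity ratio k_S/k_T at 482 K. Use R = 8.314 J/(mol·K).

1.45

k_S/k_T = (A_S/A_T)·exp[−(E_S−E_T)/(RT)] = (A_S/A_T)·exp[(E_T−E_S)/(RT)].
(E_T−E_S)/(RT) = (40.1−57.2)×10³/(8.314×482) = -17100/4007 = -4.267.
k_S/k_T = (8.27×10^11/7.99×10^9)·exp(-4.267) = 103.5 × 0.01402 = 1.45.
Since E_S > E_T, raising the temperature improves selectivity toward S.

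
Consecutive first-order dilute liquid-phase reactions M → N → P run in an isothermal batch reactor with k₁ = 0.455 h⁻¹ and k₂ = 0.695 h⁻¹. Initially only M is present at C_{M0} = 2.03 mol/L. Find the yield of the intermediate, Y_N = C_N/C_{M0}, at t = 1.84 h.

0.293

For first-order series with pure M initially, C_N(t) = k₁C_{M0}/(k₂−k₁)·(e^(−k₁t) − e^(−k₂t)).
e^(−k₁t) = e^(−0.455×1.84) = e^(−0.8372) = 0.4329; e^(−k₂t) = e^(−1.279) = 0.2784.
C_N = 0.455×2.03/(0.695−0.455) × (0.4329−0.2784) = 3.849×0.1545 = 0.5948 mol/L.
Y_N = C_N/C_{M0} = 0.5948/2.03 = 0.293.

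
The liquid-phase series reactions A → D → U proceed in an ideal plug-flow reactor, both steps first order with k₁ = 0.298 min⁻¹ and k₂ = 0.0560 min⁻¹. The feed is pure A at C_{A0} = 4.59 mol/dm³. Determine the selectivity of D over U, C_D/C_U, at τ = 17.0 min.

0.889

Solving the coupled first-order balances gives C_D(τ) = [k₁/(k₂−k₁)]·C_{A0}·(e^(−k₁τ) − e^(−k₂τ)).
e^(−k₁τ) = e^(−0.298×17.0) = e^(−5.066) = 0.006308; e^(−k₂τ) = e^(−0.9520) = 0.3860.
C_D = 0.298×4.59/(0.0560−0.298) × (0.006308−0.3860) = (-5.652)×(-0.3797) = 2.146 mol/dm³.
C_A = C_{A0}e^(−k₁τ) = 0.02895 mol/dm³, so C_U = C_{A0}−C_A−C_D = 2.415 mol/dm³; C_D/C_U = 0.889.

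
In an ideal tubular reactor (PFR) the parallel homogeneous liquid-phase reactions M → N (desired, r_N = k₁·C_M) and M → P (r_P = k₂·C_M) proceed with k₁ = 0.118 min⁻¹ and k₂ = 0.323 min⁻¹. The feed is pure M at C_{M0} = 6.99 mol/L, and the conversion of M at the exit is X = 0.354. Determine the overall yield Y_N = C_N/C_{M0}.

0.0947

C_M = C_{M0}(1−X) = 4.516 mol/L.
Both paths are first order in M, so the instantaneous fraction to N is constant: dC_N/d(−C_M) = k₁/(k₁+k₂) = 0.2676.
C_N = 0.2676·(C_{M0}−C_M) = 0.2676×2.474 = 0.662 mol/L.
Y_N = C_N/C_{M0} = 0.6621/6.99 = 0.0947.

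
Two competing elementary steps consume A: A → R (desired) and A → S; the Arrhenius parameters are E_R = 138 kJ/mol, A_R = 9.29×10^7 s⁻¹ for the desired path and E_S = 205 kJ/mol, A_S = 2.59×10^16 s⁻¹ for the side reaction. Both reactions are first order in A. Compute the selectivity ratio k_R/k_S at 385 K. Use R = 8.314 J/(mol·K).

4.42

With equal orders, S_{R/S} = k_R/k_S = (A_R/A_S)·exp[(E_S−E_R)/(RT)].
(E_S−E_R)/(RT) = (205−138)×10³/(8.314×385) = 67000/3201 = 20.93.
k_R/k_S = (9.29×10^7/2.59×10^16)·exp(20.93) = 3.587×10^-9 × 1.232×10^9 = 4.42.
Since E_R < E_S, lowering the temperature improves selectivity toward R.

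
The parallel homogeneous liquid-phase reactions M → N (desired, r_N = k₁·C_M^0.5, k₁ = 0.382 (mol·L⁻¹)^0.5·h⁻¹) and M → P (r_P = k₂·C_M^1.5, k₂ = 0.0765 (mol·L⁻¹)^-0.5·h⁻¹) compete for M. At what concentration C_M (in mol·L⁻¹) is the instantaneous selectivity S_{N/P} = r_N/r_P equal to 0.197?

S_{N/P} = (k₁/k₂)·C_M⁻¹ ⇒ C_M = (S·k₂/k₁)^(-1).
= (0.197×0.0765/0.382)^(-1) = (0.03945)^(-1) = 25.3 mol·L⁻¹.

25.3 mol·L⁻¹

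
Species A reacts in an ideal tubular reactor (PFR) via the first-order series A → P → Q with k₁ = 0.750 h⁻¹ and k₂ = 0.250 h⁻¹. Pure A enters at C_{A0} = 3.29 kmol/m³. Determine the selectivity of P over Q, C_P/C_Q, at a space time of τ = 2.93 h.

Solving the coupled first-order balances gives C_P(τ) = [k₁/(k₂−k₁)]·C_{A0}·(e^(−k₁τ) − e^(−k₂τ)).
e^(−k₁τ) = e^(−0.750×2.93) = e^(−2.198) = 0.1111; e^(−k₂τ) = e^(−0.7325) = 0.4807.
C_P = 0.750×3.29/(0.250−0.750) × (0.1111−0.4807) = (-4.935)×(-0.3696) = 1.824 kmol/m³.
C_A = C_{A0}e^(−k₁τ) = 0.3655 kmol/m³, so C_Q = C_{A0}−C_A−C_P = 1.100 kmol/m³; C_P/C_Q = 1.66.

1.66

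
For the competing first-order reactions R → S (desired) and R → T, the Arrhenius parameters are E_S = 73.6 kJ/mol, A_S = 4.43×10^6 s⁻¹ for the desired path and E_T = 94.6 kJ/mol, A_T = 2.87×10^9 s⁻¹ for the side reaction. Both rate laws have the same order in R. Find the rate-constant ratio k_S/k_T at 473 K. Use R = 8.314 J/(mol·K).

0.322

k_S/k_T = (A_S/A_T)·exp[−(E_S−E_T)/(RT)] = (A_S/A_T)·exp[(E_T−E_S)/(RT)].
(E_T−E_S)/(RT) = (94.6−73.6)×10³/(8.314×473) = 21000/3933 = 5.340.
k_S/k_T = (4.43×10^6/2.87×10^9)·exp(5.340) = 0.001544 × 208.5 = 0.322.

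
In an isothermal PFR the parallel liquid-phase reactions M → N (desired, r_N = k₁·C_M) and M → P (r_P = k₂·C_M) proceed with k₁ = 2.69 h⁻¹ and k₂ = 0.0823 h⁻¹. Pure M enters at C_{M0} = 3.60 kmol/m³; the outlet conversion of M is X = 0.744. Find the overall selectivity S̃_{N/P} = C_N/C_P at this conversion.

C_M = C_{M0}(1−X) = 0.9216 kmol/m³.
Both paths are first order in M, so the instantaneous fraction to N is constant: dC_N/d(−C_M) = k₁/(k₁+k₂) = 0.9703.
C_N = 0.9703·(C_{M0}−C_M) = 0.9703×2.678 = 2.60 kmol/m³.
C_P = (C_{M0}−C_M)−C_N = 0.07951 kmol/m³; S̃_{N/P} = 2.599/0.07951 = 32.7.

32.7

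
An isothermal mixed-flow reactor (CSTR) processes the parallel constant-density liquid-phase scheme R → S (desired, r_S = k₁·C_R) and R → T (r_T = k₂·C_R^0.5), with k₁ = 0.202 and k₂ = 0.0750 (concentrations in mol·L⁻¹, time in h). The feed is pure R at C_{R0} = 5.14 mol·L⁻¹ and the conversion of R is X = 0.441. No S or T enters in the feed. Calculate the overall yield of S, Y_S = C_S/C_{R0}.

0.362

Exit C_R = C_{R0}(1−X) = 5.14×0.559 = 2.873 mol·L⁻¹.
In a CSTR the entire volume is at exit conditions, so r_S = 0.202×2.873 = 0.5804 and r_T = 0.0750×2.873^0.5 = 0.1271.
Fraction of consumed R going to S: r_S/(r_S+r_T) = 0.8203.
C_S = 0.8203·C_{R0}·X = 0.8203×5.14×0.441 = 1.86 mol·L⁻¹; Y_S = C_S/C_{R0} = 0.362.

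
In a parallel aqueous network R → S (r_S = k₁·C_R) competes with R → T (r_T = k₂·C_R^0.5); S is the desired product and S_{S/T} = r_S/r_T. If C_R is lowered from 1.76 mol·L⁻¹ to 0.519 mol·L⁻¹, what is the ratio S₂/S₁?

0.543

S_{S/T} = (k₁/k₂)·C_R^0.5, so S₂/S₁ = (C_{R,2}/C_{R,1})^0.5.
= (0.519/1.76)^0.5 = (0.2949)^0.5 = 0.543.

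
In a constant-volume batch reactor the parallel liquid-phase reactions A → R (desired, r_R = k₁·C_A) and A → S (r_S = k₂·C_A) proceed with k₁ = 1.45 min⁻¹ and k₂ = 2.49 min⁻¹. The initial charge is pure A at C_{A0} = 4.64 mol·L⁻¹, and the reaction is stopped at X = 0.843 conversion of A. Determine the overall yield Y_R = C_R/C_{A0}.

0.310

C_A = C_{A0}(1−X) = 0.7285 mol·L⁻¹.
Both paths are first order in A, so the instantaneous fraction to R is constant: dC_R/d(−C_A) = k₁/(k₁+k₂) = 0.3680.
C_R = 0.3680·(C_{A0}−C_A) = 0.3680×3.912 = 1.44 mol·L⁻¹.
Y_R = C_R/C_{A0} = 1.440/4.64 = 0.310.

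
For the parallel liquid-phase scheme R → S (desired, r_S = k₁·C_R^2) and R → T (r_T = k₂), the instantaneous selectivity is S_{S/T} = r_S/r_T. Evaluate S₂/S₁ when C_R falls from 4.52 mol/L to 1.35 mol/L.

S_{S/T} = (k₁/k₂)·C_R^2, so S₂/S₁ = (C_{R,2}/C_{R,1})^2.
= (1.35/4.52)^2 = (0.2987)^2 = 0.0892.
Selectivity toward S falls as C_R falls — high-concentration operation is favoured.

0.0892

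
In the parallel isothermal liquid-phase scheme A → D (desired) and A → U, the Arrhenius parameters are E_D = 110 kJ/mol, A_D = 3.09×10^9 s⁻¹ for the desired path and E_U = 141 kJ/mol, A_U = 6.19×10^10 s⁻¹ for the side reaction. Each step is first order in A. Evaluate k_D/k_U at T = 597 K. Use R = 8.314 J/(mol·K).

Since both paths have the same order in A, the concentration cancels and S_{D/U} = k_D/k_U = (A_D/A_U)·exp[(E_U−E_D)/(RT)].
(E_U−E_D)/(RT) = (141−110)×10³/(8.314×597) = 31000/4963 = 6.246.
k_D/k_U = (3.09×10^9/6.19×10^10)·exp(6.246) = 0.04992 × 515.8 = 25.7.
Since E_D < E_U, lowering the temperature improves selectivity toward D.

25.7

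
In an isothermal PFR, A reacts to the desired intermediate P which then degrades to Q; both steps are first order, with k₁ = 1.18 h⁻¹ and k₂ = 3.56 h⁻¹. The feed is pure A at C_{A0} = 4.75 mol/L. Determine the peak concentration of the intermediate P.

0.911 mol/L

At the optimum, C_{P,max}/C_{A0} = (k₁/k₂)^[k₂/(k₂−k₁)].
= (1.18/3.56)^(3.56/(3.56−1.18)) = (0.3315)^(1.496) = 0.1917.
C_{P,max} = 0.1917×4.75 = 0.911 mol/L.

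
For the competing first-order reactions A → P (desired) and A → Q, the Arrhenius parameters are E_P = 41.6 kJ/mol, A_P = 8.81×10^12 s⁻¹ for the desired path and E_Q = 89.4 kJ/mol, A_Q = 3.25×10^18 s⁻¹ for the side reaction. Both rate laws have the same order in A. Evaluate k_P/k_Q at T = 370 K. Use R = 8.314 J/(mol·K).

With equal orders, S_{P/Q} = k_P/k_Q = (A_P/A_Q)·exp[(E_Q−E_P)/(RT)].
(E_Q−E_P)/(RT) = (89.4−41.6)×10³/(8.314×370) = 47800/3076 = 15.54.
k_P/k_Q = (8.81×10^12/3.25×10^18)·exp(15.54) = 2.711×10^-6 × 5.603×10^6 = 15.2.
Since E_P < E_Q, lowering the temperature improves selectivity toward P.

15.2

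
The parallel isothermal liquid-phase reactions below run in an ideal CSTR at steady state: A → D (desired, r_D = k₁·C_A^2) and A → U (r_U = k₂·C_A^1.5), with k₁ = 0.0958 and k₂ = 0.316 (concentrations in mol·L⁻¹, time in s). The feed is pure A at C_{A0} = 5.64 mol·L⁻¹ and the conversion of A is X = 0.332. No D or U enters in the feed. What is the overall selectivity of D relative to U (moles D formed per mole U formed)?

0.588

Exit C_A = C_{A0}(1−X) = 5.64×0.668 = 3.768 mol·L⁻¹.
In a CSTR the entire volume is at exit conditions, so r_D = 0.0958×3.768^2 = 1.360 and r_U = 0.316×3.768^1.5 = 2.311.
Overall selectivity = C_D/C_U = r_Dτ/(r_Uτ) = r_D/r_U = 0.588.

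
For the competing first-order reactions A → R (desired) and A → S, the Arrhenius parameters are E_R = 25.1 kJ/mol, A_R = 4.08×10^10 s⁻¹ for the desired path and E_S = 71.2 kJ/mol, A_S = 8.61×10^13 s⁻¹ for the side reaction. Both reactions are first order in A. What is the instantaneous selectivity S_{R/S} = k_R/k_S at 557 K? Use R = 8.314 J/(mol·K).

9.98

With equal orders, S_{R/S} = k_R/k_S = (A_R/A_S)·exp[(E_S−E_R)/(RT)].
(E_S−E_R)/(RT) = (71.2−25.1)×10³/(8.314×557) = 46100/4631 = 9.955.
k_R/k_S = (4.08×10^10/8.61×10^13)·exp(9.955) = 4.739×10^-4 × 21055 = 9.98.
Since E_R < E_S, lowering the temperature improves selectivity toward R.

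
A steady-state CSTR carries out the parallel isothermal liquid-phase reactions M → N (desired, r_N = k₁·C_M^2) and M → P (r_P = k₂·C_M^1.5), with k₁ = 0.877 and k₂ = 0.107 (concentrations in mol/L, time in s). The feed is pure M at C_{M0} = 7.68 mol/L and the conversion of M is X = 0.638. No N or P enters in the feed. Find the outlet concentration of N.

Exit C_M = C_{M0}(1−X) = 7.68×0.362 = 2.780 mol/L.
In a CSTR the entire volume is at exit conditions, so r_N = 0.877×2.780^2 = 6.779 and r_P = 0.107×2.780^1.5 = 0.4960.
Fraction of consumed M going to N: r_N/(r_N+r_P) = 0.9318.
C_N = 0.9318·C_{M0}·X = 0.9318×7.68×0.638 = 4.57 mol/L.

4.57 mol/L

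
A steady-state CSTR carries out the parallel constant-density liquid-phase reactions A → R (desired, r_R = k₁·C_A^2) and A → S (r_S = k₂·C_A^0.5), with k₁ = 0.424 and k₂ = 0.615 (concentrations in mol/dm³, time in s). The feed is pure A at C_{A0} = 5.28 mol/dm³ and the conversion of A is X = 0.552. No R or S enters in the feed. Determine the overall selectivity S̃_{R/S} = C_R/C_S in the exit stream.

2.51

Exit C_A = C_{A0}(1−X) = 5.28×0.448 = 2.365 mol/dm³.
Rates in a CSTR are evaluated at the outlet concentration: r_R = 0.424×2.365^2 = 2.372, r_S = 0.615×2.365^0.5 = 0.9459.
Overall selectivity = C_R/C_S = r_Rτ/(r_Sτ) = r_R/r_S = 2.51.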